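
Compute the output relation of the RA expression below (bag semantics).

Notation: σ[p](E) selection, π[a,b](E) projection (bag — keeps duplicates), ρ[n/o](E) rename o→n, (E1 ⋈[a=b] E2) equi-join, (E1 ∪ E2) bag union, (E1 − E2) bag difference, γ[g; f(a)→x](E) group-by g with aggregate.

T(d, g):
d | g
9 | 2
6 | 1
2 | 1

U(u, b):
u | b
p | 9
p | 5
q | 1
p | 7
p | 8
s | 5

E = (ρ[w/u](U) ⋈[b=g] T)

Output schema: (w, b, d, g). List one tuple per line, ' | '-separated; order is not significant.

Per-node cardinality:
  U → 6
  ρ[w/u](U) → 6
  T → 3
  (ρ[w/u](U) ⋈[b=g] T) → 2

== RESULT ==
w | b | d | g
q | 1 | 2 | 1
q | 1 | 6 | 1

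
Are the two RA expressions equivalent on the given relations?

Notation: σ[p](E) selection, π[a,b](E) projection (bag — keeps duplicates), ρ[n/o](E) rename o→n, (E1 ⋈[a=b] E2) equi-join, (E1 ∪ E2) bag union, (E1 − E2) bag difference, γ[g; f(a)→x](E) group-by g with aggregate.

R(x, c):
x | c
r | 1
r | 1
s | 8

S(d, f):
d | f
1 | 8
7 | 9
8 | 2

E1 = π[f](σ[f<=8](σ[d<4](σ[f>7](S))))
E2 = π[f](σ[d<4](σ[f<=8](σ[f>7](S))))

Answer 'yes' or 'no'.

E1 per-node cardinality:
  S → 3
  σ[f>7](S) → 2
  σ[d<4](σ[f>7](S)) → 1
  σ[f<=8](σ[d<4](σ[f>7](S))) → 1
  π[f](σ[f<=8](σ[d<4](σ[f>7](S)))) → 1
E2 per-node cardinality:
  S → 3
  σ[f>7](S) → 2
  σ[f<=8](σ[f>7](S)) → 1
  σ[d<4](σ[f<=8](σ[f>7](S))) → 1
  π[f](σ[d<4](σ[f<=8](σ[f>7](S)))) → 1

E1 and E2 produce the same multiset:
f
8

yes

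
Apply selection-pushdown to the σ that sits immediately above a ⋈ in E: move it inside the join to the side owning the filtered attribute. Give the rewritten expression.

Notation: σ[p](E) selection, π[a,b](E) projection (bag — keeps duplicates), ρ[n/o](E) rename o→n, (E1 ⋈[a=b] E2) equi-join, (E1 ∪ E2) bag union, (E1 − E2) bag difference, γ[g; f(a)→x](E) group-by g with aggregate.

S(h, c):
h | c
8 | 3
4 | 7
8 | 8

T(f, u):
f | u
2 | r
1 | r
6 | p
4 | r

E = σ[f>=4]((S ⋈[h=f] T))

σ filters on f, owned by the right side.
E' = (S ⋈[h=f] σ[f>=4](T))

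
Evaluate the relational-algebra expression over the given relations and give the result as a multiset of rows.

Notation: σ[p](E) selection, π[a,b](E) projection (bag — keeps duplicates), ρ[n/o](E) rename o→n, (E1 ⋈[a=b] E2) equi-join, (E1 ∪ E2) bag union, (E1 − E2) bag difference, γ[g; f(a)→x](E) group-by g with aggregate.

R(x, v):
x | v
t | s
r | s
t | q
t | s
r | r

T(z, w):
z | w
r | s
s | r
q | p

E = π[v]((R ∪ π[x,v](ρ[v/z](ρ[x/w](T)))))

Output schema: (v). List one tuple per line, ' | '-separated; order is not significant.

Per-node cardinality:
  R → 5
  T → 3
  ρ[x/w](T) → 3
  ρ[v/z](ρ[x/w](T)) → 3
  π[x,v](ρ[v/z](ρ[x/w](T))) → 3
  (R ∪ π[x,v](ρ[v/z](ρ[x/w](T)))) → 8
  π[v]((R ∪ π[x,v](ρ[v/z](ρ[x/w](T))))) → 8

== RESULT ==
v
q
q
r
r
s
s
s
s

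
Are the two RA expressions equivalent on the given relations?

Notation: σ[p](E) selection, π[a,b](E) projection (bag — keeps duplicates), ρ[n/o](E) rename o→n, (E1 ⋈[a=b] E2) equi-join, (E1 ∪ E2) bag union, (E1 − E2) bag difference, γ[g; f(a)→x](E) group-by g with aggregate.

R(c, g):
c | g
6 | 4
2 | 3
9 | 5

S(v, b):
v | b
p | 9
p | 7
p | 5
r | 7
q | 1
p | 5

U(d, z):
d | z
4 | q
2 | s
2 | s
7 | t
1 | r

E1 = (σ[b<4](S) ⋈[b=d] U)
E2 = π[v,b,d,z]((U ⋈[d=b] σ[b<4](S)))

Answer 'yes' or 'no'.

E1 stepwise |·|:
  S → 6
  σ[b<4](S) → 1
  U → 5
  (σ[b<4](S) ⋈[b=d] U) → 1
E2 stepwise |·|:
  U → 5
  S → 6
  σ[b<4](S) → 1
  (U ⋈[d=b] σ[b<4](S)) → 1
  π[v,b,d,z]((U ⋈[d=b] σ[b<4](S))) → 1

E1 and E2 produce the same multiset:
v | b | d | z
q | 1 | 1 | r

yes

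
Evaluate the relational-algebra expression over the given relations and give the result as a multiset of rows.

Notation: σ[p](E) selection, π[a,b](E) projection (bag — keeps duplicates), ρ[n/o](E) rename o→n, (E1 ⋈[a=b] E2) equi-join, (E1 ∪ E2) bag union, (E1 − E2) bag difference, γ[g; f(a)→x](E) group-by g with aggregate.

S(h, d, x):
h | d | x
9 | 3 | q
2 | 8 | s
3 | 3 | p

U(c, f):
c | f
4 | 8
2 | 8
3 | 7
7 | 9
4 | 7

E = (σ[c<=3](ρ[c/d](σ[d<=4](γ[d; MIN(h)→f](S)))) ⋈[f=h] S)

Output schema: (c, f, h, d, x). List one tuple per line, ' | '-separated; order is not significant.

Stepwise |·|:
  S → 3
  γ[d; MIN(h)→f](S) → 2
  σ[d<=4](γ[d; MIN(h)→f](S)) → 1
  ρ[c/d](σ[d<=4](γ[d; MIN(h)→f](S))) → 1
  σ[c<=3](ρ[c/d](σ[d<=4](γ[d; MIN(h)→f](S)))) → 1
  S → 3
  (σ[c<=3](ρ[c/d](σ[d<=4](γ[d; MIN(h)→f](S)))) ⋈[f=h] S) → 1

== RESULT ==
c | f | h | d | x
3 | 3 | 3 | 3 | p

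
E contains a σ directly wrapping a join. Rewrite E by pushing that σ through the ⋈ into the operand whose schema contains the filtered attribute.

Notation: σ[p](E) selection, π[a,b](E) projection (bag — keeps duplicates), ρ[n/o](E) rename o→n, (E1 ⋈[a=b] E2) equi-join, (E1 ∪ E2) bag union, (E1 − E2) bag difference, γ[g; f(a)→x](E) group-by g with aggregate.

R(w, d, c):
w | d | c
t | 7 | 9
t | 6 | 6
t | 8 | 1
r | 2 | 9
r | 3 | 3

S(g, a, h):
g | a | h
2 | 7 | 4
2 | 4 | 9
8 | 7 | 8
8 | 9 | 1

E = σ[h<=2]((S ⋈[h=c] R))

σ filters on h, owned by the left side.
E' = (σ[h<=2](S) ⋈[h=c] R)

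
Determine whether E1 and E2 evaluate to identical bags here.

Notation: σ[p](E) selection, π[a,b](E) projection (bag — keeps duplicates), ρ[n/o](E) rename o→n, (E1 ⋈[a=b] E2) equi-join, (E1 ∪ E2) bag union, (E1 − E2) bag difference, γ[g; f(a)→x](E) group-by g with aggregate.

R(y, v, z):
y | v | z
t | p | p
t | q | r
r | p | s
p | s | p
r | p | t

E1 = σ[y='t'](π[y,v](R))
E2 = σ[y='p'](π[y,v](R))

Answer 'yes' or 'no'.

E1 stepwise |·|:
  R → 5
  π[y,v](R) → 5
  σ[y='t'](π[y,v](R)) → 2
E2 stepwise |·|:
  R → 5
  π[y,v](R) → 5
  σ[y='p'](π[y,v](R)) → 1

E1 result:
y | v
t | p
t | q
E2 result:
y | v
p | s
Witness: ('p', 's') appears 0× in E1 but 1× in E2.

no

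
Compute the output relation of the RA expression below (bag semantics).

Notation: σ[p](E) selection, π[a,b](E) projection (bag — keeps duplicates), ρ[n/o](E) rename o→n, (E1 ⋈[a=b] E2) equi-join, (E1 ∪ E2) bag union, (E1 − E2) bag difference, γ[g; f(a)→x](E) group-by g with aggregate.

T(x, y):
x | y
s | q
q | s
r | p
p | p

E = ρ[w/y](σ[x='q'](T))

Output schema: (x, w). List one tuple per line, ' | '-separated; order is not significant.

Per-node cardinality:
  T → 4
  σ[x='q'](T) → 1
  ρ[w/y](σ[x='q'](T)) → 1

== RESULT ==
x | w
q | s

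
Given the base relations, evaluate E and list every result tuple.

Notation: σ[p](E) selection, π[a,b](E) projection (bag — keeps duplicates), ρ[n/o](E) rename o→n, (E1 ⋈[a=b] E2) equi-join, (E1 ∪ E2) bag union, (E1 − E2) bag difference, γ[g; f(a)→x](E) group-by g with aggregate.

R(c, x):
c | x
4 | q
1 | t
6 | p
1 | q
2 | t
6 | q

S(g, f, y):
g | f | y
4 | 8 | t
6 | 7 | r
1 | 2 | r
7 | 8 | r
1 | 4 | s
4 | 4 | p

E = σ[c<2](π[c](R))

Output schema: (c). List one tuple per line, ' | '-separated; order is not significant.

Stepwise |·|:
  R → 6
  π[c](R) → 6
  σ[c<2](π[c](R)) → 2

== RESULT ==
c
1
1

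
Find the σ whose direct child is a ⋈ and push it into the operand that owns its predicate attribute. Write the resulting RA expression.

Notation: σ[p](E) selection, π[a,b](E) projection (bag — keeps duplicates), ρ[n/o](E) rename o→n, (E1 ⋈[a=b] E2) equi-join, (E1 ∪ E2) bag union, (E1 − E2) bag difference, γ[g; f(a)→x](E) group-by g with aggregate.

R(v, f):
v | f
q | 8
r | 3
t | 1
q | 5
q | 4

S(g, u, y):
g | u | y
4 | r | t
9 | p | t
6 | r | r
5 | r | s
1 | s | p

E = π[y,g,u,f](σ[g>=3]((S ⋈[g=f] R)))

σ filters on g, owned by the left side.
E' = π[y,g,u,f]((σ[g>=3](S) ⋈[g=f] R))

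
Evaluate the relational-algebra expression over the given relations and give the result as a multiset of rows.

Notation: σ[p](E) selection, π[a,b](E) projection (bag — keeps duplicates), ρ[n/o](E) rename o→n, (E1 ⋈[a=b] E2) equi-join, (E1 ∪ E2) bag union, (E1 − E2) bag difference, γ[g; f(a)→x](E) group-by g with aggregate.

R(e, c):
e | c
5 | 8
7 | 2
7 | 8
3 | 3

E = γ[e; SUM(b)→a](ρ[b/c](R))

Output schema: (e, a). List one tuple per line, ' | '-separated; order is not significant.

Stepwise |·|:
  R → 4
  ρ[b/c](R) → 4
  γ[e; SUM(b)→a](ρ[b/c](R)) → 3

== RESULT ==
e | a
3 | 3
5 | 8
7 | 10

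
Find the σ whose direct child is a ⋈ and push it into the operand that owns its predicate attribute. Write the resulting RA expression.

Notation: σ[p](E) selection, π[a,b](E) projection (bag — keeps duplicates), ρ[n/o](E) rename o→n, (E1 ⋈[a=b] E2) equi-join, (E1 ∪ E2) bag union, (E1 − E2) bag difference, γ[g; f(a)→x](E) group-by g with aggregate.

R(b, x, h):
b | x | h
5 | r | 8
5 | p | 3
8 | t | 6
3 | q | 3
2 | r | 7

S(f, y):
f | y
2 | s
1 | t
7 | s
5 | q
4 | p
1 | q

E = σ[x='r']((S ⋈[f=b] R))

σ filters on x, owned by the right side.
E' = (S ⋈[f=b] σ[x='r'](R))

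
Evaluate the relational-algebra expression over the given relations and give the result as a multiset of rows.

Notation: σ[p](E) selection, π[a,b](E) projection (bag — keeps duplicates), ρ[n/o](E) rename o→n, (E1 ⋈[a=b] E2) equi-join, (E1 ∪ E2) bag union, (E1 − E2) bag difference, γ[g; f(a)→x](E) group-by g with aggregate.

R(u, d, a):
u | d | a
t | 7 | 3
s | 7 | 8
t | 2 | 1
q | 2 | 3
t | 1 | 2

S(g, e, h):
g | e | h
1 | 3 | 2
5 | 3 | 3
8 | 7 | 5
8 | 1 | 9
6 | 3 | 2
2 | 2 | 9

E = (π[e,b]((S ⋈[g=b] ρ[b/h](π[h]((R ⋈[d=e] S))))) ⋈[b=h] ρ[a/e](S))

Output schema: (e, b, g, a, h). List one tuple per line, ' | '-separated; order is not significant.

Per-node cardinality:
  S → 6
  R → 5
  S → 6
  (R ⋈[d=e] S) → 5
  π[h]((R ⋈[d=e] S)) → 5
  ρ[b/h](π[h]((R ⋈[d=e] S))) → 5
  (S ⋈[g=b] ρ[b/h](π[h]((R ⋈[d=e] S)))) → 2
  π[e,b]((S ⋈[g=b] ρ[b/h](π[h]((R ⋈[d=e] S))))) → 2
  S → 6
  ρ[a/e](S) → 6
  (π[e,b]((S ⋈[g=b] ρ[b/h](π[h]((R ⋈[d=e] S))))) ⋈[b=h] ρ[a/e](S)) → 2

== RESULT ==
e | b | g | a | h
3 | 5 | 8 | 7 | 5
3 | 5 | 8 | 7 | 5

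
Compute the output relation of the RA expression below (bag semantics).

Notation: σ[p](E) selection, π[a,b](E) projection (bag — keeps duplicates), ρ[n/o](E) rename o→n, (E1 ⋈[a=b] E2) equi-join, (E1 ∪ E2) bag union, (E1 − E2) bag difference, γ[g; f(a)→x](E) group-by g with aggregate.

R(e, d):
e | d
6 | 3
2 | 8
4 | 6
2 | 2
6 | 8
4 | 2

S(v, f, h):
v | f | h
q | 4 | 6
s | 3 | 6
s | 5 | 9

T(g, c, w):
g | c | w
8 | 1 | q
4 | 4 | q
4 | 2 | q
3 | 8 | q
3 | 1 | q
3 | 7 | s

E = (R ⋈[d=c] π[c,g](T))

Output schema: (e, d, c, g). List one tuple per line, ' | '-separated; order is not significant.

Subexpression sizes:
  R → 6
  T → 6
  π[c,g](T) → 6
  (R ⋈[d=c] π[c,g](T)) → 4

== RESULT ==
e | d | c | g
2 | 2 | 2 | 4
2 | 8 | 8 | 3
4 | 2 | 2 | 4
6 | 8 | 8 | 3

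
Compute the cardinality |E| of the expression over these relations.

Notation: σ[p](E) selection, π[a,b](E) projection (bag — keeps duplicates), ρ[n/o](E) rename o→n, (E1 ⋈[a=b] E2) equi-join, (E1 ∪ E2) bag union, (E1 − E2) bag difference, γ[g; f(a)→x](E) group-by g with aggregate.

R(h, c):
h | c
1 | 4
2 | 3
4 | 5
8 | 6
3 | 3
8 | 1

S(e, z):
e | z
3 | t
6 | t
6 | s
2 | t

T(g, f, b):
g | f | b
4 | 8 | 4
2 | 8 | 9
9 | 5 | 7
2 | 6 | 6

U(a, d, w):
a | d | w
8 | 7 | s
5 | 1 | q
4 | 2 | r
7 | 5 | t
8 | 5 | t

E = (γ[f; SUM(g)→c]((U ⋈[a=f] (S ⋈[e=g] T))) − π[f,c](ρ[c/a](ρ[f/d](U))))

Stepwise |·|:
  U → 5
  S → 4
  T → 4
  (S ⋈[e=g] T) → 2
  (U ⋈[a=f] (S ⋈[e=g] T)) → 2
  γ[f; SUM(g)→c]((U ⋈[a=f] (S ⋈[e=g] T))) → 1
  U → 5
  ρ[f/d](U) → 5
  ρ[c/a](ρ[f/d](U)) → 5
  π[f,c](ρ[c/a](ρ[f/d](U))) → 5
  (γ[f; SUM(g)→c]((U ⋈[a=f] (S ⋈[e=g] T))) − π[f,c](ρ[c/a](ρ[f/d](U)))) → 1

|E| = 1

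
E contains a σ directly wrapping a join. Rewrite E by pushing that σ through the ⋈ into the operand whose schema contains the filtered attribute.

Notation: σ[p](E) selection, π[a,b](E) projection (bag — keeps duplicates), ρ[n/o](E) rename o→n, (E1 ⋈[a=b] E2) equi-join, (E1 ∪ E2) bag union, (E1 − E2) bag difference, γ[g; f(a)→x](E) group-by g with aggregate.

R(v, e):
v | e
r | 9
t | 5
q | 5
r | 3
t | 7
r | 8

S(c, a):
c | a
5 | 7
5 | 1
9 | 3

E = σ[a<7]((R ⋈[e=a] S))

σ filters on a, owned by the right side.
E' = (R ⋈[e=a] σ[a<7](S))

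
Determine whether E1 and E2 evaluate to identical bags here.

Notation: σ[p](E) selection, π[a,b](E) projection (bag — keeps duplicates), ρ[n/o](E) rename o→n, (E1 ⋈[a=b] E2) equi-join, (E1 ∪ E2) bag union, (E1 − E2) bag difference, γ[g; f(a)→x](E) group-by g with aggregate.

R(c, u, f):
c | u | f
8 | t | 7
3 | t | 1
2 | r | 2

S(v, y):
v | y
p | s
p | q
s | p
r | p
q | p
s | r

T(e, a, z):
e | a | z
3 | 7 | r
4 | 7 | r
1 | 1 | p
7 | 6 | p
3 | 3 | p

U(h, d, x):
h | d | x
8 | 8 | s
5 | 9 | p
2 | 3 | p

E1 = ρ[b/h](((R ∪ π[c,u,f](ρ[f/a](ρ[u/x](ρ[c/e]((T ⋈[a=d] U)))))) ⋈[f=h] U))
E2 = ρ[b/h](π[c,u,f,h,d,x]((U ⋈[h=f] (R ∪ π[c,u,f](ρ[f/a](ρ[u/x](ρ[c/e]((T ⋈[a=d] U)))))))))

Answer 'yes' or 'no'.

E1 per-node cardinality:
  R → 3
  T → 5
  U → 3
  (T ⋈[a=d] U) → 1
  ρ[c/e]((T ⋈[a=d] U)) → 1
  ρ[u/x](ρ[c/e]((T ⋈[a=d] U))) → 1
  ρ[f/a](ρ[u/x](ρ[c/e]((T ⋈[a=d] U)))) → 1
  π[c,u,f](ρ[f/a](ρ[u/x](ρ[c/e]((T ⋈[a=d] U))))) → 1
  (R ∪ π[c,u,f](ρ[f/a](ρ[u/x](ρ[c/e]((T ⋈[a=d] U)))))) → 4
  U → 3
  ((R ∪ π[c,u,f](ρ[f/a](ρ[u/x](ρ[c/e]((T ⋈[a=d] U)))))) ⋈[f=h] U) → 1
  ρ[b/h](((R ∪ π[c,u,f](ρ[f/a](ρ[u/x](ρ[c/e]((T ⋈[a=d] U)))))) ⋈[f=h] U)) → 1
E2 per-node cardinality:
  U → 3
  R → 3
  T → 5
  U → 3
  (T ⋈[a=d] U) → 1
  ρ[c/e]((T ⋈[a=d] U)) → 1
  ρ[u/x](ρ[c/e]((T ⋈[a=d] U))) → 1
  ρ[f/a](ρ[u/x](ρ[c/e]((T ⋈[a=d] U)))) → 1
  π[c,u,f](ρ[f/a](ρ[u/x](ρ[c/e]((T ⋈[a=d] U))))) → 1
  (R ∪ π[c,u,f](ρ[f/a](ρ[u/x](ρ[c/e]((T ⋈[a=d] U)))))) → 4
  (U ⋈[h=f] (R ∪ π[c,u,f](ρ[f/a](ρ[u/x](ρ[c/e]((T ⋈[a=d] U))))))) → 1
  π[c,u,f,h,d,x]((U ⋈[h=f] (R ∪ π[c,u,f](ρ[f/a](ρ[u/x](ρ[c/e]((T ⋈[a=d] U)))))))) → 1
  ρ[b/h](π[c,u,f,h,d,x]((U ⋈[h=f] (R ∪ π[c,u,f](ρ[f/a](ρ[u/x](ρ[c/e]((T ⋈[a=d] U))))))))) → 1

E1 and E2 produce the same multiset:
c | u | f | b | d | x
2 | r | 2 | 2 | 3 | p

yes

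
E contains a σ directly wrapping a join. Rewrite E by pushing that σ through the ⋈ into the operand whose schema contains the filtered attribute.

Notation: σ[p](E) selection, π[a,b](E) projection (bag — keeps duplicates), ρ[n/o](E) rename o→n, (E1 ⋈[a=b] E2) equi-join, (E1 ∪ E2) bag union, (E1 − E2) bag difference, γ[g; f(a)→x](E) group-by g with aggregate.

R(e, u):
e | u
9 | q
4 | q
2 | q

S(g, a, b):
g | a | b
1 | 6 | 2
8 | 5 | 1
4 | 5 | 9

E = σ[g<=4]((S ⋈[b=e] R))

σ filters on g, owned by the left side.
E' = (σ[g<=4](S) ⋈[b=e] R)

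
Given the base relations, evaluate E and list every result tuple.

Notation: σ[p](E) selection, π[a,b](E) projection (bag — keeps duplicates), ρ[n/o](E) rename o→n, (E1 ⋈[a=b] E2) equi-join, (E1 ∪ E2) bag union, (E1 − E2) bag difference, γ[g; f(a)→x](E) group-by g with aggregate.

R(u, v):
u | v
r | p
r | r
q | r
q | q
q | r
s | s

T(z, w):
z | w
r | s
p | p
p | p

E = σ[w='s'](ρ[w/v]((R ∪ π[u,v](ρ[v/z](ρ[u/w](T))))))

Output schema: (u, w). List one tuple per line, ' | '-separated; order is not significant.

Subexpression sizes:
  R → 6
  T → 3
  ρ[u/w](T) → 3
  ρ[v/z](ρ[u/w](T)) → 3
  π[u,v](ρ[v/z](ρ[u/w](T))) → 3
  (R ∪ π[u,v](ρ[v/z](ρ[u/w](T)))) → 9
  ρ[w/v]((R ∪ π[u,v](ρ[v/z](ρ[u/w](T))))) → 9
  σ[w='s'](ρ[w/v]((R ∪ π[u,v](ρ[v/z](ρ[u/w](T)))))) → 1

== RESULT ==
u | w
s | s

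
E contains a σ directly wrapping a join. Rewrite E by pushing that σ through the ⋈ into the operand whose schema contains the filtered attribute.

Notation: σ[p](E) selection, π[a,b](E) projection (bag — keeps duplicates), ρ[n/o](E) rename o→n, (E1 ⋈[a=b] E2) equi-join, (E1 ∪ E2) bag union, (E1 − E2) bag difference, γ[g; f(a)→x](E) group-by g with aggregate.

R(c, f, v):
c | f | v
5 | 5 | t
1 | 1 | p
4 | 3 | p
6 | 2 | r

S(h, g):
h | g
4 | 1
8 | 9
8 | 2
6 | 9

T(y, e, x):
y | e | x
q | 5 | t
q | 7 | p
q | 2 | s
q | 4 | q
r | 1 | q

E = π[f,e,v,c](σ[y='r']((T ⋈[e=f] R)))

σ filters on y, owned by the left side.
E' = π[f,e,v,c]((σ[y='r'](T) ⋈[e=f] R))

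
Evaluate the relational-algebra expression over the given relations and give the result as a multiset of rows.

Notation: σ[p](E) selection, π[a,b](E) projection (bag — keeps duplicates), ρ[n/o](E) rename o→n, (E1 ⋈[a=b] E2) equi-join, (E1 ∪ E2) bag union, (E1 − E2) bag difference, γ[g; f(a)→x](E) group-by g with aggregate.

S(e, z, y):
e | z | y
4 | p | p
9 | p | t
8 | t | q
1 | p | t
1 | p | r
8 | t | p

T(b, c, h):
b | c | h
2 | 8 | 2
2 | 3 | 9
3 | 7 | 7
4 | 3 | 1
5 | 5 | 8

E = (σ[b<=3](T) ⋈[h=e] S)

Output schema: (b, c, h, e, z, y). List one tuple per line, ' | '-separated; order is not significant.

Stepwise |·|:
  T → 5
  σ[b<=3](T) → 3
  S → 6
  (σ[b<=3](T) ⋈[h=e] S) → 1

== RESULT ==
b | c | h | e | z | y
2 | 3 | 9 | 9 | p | t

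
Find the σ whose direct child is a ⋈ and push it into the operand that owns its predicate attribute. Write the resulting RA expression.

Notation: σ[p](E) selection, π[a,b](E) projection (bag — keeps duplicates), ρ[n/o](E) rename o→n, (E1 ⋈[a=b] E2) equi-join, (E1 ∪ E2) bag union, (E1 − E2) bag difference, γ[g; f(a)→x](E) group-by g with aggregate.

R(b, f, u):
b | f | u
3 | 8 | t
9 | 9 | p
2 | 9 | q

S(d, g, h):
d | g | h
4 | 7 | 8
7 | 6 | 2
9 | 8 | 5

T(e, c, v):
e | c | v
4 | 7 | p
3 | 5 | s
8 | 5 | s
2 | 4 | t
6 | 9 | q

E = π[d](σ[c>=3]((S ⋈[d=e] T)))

σ filters on c, owned by the right side.
E' = π[d]((S ⋈[d=e] σ[c>=3](T)))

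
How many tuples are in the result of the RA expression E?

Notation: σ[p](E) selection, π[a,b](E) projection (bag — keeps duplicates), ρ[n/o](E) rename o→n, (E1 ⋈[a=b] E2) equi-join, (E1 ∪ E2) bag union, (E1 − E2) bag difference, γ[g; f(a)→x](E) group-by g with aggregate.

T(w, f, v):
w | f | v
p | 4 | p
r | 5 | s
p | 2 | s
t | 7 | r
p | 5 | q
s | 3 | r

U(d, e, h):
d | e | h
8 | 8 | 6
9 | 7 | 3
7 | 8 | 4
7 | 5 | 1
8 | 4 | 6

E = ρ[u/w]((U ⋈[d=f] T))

Stepwise |·|:
  U → 5
  T → 6
  (U ⋈[d=f] T) → 2
  ρ[u/w]((U ⋈[d=f] T)) → 2

|E| = 2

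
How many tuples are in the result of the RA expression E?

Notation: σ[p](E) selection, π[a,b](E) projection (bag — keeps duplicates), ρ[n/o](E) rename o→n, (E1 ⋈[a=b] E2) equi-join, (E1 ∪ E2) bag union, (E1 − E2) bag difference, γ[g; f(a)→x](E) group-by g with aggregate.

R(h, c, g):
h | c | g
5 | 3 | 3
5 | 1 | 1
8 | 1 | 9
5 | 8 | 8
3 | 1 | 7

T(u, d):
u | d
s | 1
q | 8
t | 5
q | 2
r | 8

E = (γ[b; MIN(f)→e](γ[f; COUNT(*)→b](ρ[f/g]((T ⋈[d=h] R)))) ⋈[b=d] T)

Stepwise |·|:
  T → 5
  R → 5
  (T ⋈[d=h] R) → 5
  ρ[f/g]((T ⋈[d=h] R)) → 5
  γ[f; COUNT(*)→b](ρ[f/g]((T ⋈[d=h] R))) → 4
  γ[b; MIN(f)→e](γ[f; COUNT(*)→b](ρ[f/g]((T ⋈[d=h] R)))) → 2
  T → 5
  (γ[b; MIN(f)→e](γ[f; COUNT(*)→b](ρ[f/g]((T ⋈[d=h] R)))) ⋈[b=d] T) → 2

|E| = 2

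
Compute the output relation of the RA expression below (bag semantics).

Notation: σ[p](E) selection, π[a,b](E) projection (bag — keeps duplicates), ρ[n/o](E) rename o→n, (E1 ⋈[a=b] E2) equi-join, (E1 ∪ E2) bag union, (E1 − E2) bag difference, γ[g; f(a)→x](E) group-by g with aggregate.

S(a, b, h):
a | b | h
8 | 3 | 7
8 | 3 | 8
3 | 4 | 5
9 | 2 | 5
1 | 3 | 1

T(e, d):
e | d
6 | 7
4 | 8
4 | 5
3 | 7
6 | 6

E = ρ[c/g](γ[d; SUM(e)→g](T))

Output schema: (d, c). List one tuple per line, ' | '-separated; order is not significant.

Per-node cardinality:
  T → 5
  γ[d; SUM(e)→g](T) → 4
  ρ[c/g](γ[d; SUM(e)→g](T)) → 4

== RESULT ==
d | c
5 | 4
6 | 6
7 | 9
8 | 4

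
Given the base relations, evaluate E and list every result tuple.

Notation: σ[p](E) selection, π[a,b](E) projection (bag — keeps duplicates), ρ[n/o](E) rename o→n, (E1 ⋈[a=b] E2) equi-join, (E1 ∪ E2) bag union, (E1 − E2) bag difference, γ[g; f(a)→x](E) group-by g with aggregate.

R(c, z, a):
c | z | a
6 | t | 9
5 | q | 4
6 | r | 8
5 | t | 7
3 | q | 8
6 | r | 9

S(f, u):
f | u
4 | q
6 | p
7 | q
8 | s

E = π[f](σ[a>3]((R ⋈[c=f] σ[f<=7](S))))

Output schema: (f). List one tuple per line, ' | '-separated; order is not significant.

Subexpression sizes:
  R → 6
  S → 4
  σ[f<=7](S) → 3
  (R ⋈[c=f] σ[f<=7](S)) → 3
  σ[a>3]((R ⋈[c=f] σ[f<=7](S))) → 3
  π[f](σ[a>3]((R ⋈[c=f] σ[f<=7](S)))) → 3

== RESULT ==
f
6
6
6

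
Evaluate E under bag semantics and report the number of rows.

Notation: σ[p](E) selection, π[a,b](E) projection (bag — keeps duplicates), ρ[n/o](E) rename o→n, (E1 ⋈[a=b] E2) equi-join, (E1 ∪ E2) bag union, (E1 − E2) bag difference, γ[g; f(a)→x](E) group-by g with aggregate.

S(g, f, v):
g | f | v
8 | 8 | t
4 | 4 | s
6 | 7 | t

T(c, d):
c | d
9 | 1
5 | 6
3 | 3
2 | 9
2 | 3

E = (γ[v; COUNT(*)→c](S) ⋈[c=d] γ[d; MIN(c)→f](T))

Subexpression sizes:
  S → 3
  γ[v; COUNT(*)→c](S) → 2
  T → 5
  γ[d; MIN(c)→f](T) → 4
  (γ[v; COUNT(*)→c](S) ⋈[c=d] γ[d; MIN(c)→f](T)) → 1

|E| = 1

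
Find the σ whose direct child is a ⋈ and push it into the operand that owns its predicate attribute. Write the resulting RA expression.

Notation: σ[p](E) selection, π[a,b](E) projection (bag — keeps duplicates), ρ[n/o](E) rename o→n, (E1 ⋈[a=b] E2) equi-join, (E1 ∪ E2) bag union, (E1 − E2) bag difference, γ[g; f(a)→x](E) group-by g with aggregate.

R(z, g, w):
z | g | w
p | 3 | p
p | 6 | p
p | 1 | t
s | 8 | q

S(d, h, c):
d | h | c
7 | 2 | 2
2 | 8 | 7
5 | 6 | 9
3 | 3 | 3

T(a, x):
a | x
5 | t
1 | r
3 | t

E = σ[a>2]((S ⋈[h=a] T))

σ filters on a, owned by the right side.
E' = (S ⋈[h=a] σ[a>2](T))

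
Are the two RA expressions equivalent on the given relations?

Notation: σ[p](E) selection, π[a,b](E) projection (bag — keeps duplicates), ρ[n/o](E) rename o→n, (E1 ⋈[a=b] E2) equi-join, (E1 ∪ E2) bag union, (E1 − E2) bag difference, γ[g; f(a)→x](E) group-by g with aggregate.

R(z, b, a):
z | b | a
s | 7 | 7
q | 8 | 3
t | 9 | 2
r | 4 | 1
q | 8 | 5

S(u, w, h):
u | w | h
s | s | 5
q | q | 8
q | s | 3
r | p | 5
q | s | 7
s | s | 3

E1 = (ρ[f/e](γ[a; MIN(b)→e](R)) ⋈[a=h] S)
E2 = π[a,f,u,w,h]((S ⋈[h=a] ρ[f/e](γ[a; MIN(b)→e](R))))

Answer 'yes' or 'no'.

E1 row counts bottom-up:
  R → 5
  γ[a; MIN(b)→e](R) → 5
  ρ[f/e](γ[a; MIN(b)→e](R)) → 5
  S → 6
  (ρ[f/e](γ[a; MIN(b)→e](R)) ⋈[a=h] S) → 5
E2 row counts bottom-up:
  S → 6
  R → 5
  γ[a; MIN(b)→e](R) → 5
  ρ[f/e](γ[a; MIN(b)→e](R)) → 5
  (S ⋈[h=a] ρ[f/e](γ[a; MIN(b)→e](R))) → 5
  π[a,f,u,w,h]((S ⋈[h=a] ρ[f/e](γ[a; MIN(b)→e](R)))) → 5

E1 and E2 produce the same multiset:
a | f | u | w | h
3 | 8 | q | s | 3
3 | 8 | s | s | 3
5 | 8 | r | p | 5
5 | 8 | s | s | 5
7 | 7 | q | s | 7

yes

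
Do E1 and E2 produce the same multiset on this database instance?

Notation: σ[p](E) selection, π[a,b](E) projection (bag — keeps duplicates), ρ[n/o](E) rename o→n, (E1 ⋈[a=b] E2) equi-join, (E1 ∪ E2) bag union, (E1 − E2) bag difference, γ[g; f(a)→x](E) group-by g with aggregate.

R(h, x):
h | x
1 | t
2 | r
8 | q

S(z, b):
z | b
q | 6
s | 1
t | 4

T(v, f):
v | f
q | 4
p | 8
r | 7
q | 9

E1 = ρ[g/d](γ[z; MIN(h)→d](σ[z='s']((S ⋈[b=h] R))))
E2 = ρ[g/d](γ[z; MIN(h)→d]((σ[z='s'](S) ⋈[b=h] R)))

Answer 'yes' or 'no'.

E1 row counts bottom-up:
  S → 3
  R → 3
  (S ⋈[b=h] R) → 1
  σ[z='s']((S ⋈[b=h] R)) → 1
  γ[z; MIN(h)→d](σ[z='s']((S ⋈[b=h] R))) → 1
  ρ[g/d](γ[z; MIN(h)→d](σ[z='s']((S ⋈[b=h] R)))) → 1
E2 row counts bottom-up:
  S → 3
  σ[z='s'](S) → 1
  R → 3
  (σ[z='s'](S) ⋈[b=h] R) → 1
  γ[z; MIN(h)→d]((σ[z='s'](S) ⋈[b=h] R)) → 1
  ρ[g/d](γ[z; MIN(h)→d]((σ[z='s'](S) ⋈[b=h] R))) → 1

E1 and E2 produce the same multiset:
z | g
s | 1

yes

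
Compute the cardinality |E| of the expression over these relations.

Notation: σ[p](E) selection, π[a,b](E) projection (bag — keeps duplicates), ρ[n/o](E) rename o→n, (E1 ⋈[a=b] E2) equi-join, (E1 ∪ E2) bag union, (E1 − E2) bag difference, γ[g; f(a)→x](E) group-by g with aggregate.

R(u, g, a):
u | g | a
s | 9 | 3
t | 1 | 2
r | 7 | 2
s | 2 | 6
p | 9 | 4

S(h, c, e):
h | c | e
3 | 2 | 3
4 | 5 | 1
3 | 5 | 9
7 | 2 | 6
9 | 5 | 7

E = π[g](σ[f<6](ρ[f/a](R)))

Stepwise |·|:
  R → 5
  ρ[f/a](R) → 5
  σ[f<6](ρ[f/a](R)) → 4
  π[g](σ[f<6](ρ[f/a](R))) → 4

|E| = 4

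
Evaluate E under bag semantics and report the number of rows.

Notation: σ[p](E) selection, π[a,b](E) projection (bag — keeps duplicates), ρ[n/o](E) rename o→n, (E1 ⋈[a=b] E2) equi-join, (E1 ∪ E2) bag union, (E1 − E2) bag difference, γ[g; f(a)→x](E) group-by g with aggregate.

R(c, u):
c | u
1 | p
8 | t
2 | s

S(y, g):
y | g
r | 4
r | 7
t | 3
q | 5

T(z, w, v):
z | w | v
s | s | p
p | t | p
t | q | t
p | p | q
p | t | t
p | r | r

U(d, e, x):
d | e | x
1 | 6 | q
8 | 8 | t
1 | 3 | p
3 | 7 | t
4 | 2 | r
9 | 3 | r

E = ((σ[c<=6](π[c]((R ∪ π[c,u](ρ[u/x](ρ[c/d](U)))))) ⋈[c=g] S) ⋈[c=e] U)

Per-node cardinality:
  R → 3
  U → 6
  ρ[c/d](U) → 6
  ρ[u/x](ρ[c/d](U)) → 6
  π[c,u](ρ[u/x](ρ[c/d](U))) → 6
  (R ∪ π[c,u](ρ[u/x](ρ[c/d](U)))) → 9
  π[c]((R ∪ π[c,u](ρ[u/x](ρ[c/d](U))))) → 9
  σ[c<=6](π[c]((R ∪ π[c,u](ρ[u/x](ρ[c/d](U)))))) → 6
  S → 4
  (σ[c<=6](π[c]((R ∪ π[c,u](ρ[u/x](ρ[c/d](U)))))) ⋈[c=g] S) → 2
  U → 6
  ((σ[c<=6](π[c]((R ∪ π[c,u](ρ[u/x](ρ[c/d](U)))))) ⋈[c=g] S) ⋈[c=e] U) → 2

|E| = 2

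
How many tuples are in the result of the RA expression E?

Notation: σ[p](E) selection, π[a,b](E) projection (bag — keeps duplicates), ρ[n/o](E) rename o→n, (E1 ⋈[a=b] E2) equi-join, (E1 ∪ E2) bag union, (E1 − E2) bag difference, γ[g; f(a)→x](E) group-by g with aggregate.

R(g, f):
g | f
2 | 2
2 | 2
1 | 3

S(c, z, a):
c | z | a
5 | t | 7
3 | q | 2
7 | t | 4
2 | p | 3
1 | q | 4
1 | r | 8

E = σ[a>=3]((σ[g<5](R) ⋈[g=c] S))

Row counts bottom-up:
  R → 3
  σ[g<5](R) → 3
  S → 6
  (σ[g<5](R) ⋈[g=c] S) → 4
  σ[a>=3]((σ[g<5](R) ⋈[g=c] S)) → 4

|E| = 4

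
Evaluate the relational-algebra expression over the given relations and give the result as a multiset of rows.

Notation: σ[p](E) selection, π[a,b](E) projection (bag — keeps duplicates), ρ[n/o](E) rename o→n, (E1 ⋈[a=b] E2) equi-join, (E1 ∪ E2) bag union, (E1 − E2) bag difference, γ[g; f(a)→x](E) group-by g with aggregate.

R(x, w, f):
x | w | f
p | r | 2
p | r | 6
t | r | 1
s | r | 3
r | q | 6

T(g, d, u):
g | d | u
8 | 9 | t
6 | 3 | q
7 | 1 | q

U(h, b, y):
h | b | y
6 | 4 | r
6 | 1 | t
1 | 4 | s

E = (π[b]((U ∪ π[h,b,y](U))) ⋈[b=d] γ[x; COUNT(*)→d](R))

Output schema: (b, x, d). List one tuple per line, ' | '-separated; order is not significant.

Stepwise |·|:
  U → 3
  U → 3
  π[h,b,y](U) → 3
  (U ∪ π[h,b,y](U)) → 6
  π[b]((U ∪ π[h,b,y](U))) → 6
  R → 5
  γ[x; COUNT(*)→d](R) → 4
  (π[b]((U ∪ π[h,b,y](U))) ⋈[b=d] γ[x; COUNT(*)→d](R)) → 6

== RESULT ==
b | x | d
1 | r | 1
1 | r | 1
1 | s | 1
1 | s | 1
1 | t | 1
1 | t | 1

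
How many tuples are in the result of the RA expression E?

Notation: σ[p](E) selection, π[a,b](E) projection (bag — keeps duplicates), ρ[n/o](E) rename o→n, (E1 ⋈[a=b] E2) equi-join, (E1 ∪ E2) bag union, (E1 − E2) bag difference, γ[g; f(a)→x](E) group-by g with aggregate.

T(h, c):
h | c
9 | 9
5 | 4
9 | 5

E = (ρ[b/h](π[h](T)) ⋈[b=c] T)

Subexpression sizes:
  T → 3
  π[h](T) → 3
  ρ[b/h](π[h](T)) → 3
  T → 3
  (ρ[b/h](π[h](T)) ⋈[b=c] T) → 3

|E| = 3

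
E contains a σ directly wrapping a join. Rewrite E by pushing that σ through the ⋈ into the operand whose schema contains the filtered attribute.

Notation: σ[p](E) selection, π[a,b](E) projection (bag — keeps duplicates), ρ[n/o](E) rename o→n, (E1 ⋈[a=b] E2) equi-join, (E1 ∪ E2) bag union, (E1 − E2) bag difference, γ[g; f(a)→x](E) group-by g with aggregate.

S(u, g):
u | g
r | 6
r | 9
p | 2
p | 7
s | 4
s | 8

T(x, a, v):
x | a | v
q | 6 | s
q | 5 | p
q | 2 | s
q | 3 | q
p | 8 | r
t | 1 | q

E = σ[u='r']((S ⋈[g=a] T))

σ filters on u, owned by the left side.
E' = (σ[u='r'](S) ⋈[g=a] T)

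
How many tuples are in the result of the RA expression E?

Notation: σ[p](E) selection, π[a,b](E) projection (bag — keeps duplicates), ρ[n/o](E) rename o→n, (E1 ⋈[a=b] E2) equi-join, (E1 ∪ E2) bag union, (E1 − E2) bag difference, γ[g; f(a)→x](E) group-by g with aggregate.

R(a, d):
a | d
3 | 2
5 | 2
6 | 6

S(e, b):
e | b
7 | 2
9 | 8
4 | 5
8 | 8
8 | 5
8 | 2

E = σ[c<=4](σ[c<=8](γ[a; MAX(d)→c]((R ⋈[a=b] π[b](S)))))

Row counts bottom-up:
  R → 3
  S → 6
  π[b](S) → 6
  (R ⋈[a=b] π[b](S)) → 2
  γ[a; MAX(d)→c]((R ⋈[a=b] π[b](S))) → 1
  σ[c<=8](γ[a; MAX(d)→c]((R ⋈[a=b] π[b](S)))) → 1
  σ[c<=4](σ[c<=8](γ[a; MAX(d)→c]((R ⋈[a=b] π[b](S))))) → 1

|E| = 1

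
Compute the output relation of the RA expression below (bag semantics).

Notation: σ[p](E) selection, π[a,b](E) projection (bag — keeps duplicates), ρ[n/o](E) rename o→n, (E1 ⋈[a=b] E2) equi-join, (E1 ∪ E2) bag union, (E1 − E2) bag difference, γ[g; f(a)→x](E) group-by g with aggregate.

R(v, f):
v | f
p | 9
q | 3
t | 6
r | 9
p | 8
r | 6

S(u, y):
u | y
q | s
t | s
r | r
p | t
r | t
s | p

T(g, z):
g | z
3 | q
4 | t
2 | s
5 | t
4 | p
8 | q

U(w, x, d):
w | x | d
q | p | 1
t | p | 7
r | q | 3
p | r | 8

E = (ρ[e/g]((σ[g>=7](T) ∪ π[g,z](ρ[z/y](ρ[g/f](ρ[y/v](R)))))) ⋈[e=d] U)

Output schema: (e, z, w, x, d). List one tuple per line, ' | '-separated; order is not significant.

Per-node cardinality:
  T → 6
  σ[g>=7](T) → 1
  R → 6
  ρ[y/v](R) → 6
  ρ[g/f](ρ[y/v](R)) → 6
  ρ[z/y](ρ[g/f](ρ[y/v](R))) → 6
  π[g,z](ρ[z/y](ρ[g/f](ρ[y/v](R)))) → 6
  (σ[g>=7](T) ∪ π[g,z](ρ[z/y](ρ[g/f](ρ[y/v](R))))) → 7
  ρ[e/g]((σ[g>=7](T) ∪ π[g,z](ρ[z/y](ρ[g/f](ρ[y/v](R)))))) → 7
  U → 4
  (ρ[e/g]((σ[g>=7](T) ∪ π[g,z](ρ[z/y](ρ[g/f](ρ[y/v](R)))))) ⋈[e=d] U) → 3

== RESULT ==
e | z | w | x | d
3 | q | r | q | 3
8 | p | p | r | 8
8 | q | p | r | 8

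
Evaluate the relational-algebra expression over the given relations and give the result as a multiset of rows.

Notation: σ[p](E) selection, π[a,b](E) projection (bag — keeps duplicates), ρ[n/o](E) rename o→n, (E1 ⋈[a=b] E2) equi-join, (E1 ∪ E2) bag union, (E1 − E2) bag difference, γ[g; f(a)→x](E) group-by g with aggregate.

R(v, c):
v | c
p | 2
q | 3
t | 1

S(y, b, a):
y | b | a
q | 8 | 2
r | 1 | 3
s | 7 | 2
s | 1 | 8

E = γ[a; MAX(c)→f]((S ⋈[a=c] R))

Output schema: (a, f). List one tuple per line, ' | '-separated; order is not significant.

Row counts bottom-up:
  S → 4
  R → 3
  (S ⋈[a=c] R) → 3
  γ[a; MAX(c)→f]((S ⋈[a=c] R)) → 2

== RESULT ==
a | f
2 | 2
3 | 3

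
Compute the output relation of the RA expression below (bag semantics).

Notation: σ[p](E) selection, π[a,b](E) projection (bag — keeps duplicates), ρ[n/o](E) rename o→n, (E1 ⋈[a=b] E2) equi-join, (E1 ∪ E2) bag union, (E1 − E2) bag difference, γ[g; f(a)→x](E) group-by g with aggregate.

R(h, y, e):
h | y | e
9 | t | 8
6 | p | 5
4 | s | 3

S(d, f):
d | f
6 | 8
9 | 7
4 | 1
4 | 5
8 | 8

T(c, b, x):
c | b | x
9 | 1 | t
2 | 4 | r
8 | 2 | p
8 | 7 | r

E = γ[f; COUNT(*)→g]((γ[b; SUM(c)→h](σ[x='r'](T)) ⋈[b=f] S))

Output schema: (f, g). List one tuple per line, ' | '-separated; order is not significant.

Stepwise |·|:
  T → 4
  σ[x='r'](T) → 2
  γ[b; SUM(c)→h](σ[x='r'](T)) → 2
  S → 5
  (γ[b; SUM(c)→h](σ[x='r'](T)) ⋈[b=f] S) → 1
  γ[f; COUNT(*)→g]((γ[b; SUM(c)→h](σ[x='r'](T)) ⋈[b=f] S)) → 1

== RESULT ==
f | g
7 | 1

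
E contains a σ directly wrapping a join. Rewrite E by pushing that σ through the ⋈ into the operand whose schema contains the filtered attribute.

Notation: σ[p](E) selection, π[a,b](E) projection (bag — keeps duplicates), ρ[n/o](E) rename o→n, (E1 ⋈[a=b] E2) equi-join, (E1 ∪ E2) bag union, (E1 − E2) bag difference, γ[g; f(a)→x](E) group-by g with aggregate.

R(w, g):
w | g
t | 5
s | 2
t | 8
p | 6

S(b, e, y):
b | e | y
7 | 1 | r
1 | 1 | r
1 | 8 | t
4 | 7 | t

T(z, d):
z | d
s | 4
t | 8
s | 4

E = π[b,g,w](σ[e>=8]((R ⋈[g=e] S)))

σ filters on e, owned by the right side.
E' = π[b,g,w]((R ⋈[g=e] σ[e>=8](S)))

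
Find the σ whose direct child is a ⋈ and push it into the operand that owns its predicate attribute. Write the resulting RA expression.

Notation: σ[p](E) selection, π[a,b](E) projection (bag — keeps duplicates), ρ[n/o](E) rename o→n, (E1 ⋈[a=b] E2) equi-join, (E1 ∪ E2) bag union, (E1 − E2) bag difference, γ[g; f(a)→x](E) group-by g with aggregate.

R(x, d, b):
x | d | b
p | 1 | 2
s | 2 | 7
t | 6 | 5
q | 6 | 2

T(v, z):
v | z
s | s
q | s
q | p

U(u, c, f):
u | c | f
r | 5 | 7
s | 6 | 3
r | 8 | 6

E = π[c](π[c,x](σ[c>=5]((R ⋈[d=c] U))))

σ filters on c, owned by the right side.
E' = π[c](π[c,x]((R ⋈[d=c] σ[c>=5](U))))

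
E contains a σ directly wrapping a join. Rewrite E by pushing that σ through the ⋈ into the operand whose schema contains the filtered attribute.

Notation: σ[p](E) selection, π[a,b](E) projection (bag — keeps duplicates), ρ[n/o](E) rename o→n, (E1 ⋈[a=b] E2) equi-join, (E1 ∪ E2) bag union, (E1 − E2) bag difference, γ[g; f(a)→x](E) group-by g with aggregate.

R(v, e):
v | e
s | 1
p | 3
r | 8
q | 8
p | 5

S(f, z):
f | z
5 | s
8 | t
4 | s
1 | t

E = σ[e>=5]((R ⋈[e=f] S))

σ filters on e, owned by the left side.
E' = (σ[e>=5](R) ⋈[e=f] S)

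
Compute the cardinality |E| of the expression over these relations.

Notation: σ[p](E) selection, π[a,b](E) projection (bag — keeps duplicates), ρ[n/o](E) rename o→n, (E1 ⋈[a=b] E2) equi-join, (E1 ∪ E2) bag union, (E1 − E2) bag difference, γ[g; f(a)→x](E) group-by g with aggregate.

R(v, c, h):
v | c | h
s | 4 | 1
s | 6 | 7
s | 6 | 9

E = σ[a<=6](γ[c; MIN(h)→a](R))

Stepwise |·|:
  R → 3
  γ[c; MIN(h)→a](R) → 2
  σ[a<=6](γ[c; MIN(h)→a](R)) → 1

|E| = 1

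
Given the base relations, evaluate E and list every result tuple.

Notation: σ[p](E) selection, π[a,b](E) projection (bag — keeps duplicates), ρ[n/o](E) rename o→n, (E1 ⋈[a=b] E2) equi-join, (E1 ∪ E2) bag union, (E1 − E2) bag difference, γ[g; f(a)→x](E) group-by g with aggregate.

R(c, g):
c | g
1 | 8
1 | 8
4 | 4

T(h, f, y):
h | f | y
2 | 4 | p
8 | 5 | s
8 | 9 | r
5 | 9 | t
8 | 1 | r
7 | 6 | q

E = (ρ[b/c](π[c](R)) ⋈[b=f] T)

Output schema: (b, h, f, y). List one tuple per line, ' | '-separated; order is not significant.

Row counts bottom-up:
  R → 3
  π[c](R) → 3
  ρ[b/c](π[c](R)) → 3
  T → 6
  (ρ[b/c](π[c](R)) ⋈[b=f] T) → 3

== RESULT ==
b | h | f | y
1 | 8 | 1 | r
1 | 8 | 1 | r
4 | 2 | 4 | p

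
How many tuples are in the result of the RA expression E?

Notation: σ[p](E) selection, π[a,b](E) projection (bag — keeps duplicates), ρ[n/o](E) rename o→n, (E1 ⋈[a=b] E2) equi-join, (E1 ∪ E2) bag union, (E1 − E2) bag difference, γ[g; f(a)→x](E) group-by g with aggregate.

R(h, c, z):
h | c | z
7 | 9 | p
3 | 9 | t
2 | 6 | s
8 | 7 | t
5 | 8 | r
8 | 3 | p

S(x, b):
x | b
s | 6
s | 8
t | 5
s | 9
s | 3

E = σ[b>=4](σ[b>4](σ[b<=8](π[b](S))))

Per-node cardinality:
  S → 5
  π[b](S) → 5
  σ[b<=8](π[b](S)) → 4
  σ[b>4](σ[b<=8](π[b](S))) → 3
  σ[b>=4](σ[b>4](σ[b<=8](π[b](S)))) → 3

|E| = 3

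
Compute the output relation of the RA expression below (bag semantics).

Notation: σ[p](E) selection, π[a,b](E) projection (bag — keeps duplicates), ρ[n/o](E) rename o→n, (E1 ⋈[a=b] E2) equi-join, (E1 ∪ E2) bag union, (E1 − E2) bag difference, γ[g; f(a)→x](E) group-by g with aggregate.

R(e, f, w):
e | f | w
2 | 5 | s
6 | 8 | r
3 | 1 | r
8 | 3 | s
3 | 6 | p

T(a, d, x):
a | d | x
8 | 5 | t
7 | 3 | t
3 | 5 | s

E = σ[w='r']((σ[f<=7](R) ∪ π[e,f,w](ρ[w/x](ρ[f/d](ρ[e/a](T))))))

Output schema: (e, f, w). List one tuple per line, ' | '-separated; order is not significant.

Per-node cardinality:
  R → 5
  σ[f<=7](R) → 4
  T → 3
  ρ[e/a](T) → 3
  ρ[f/d](ρ[e/a](T)) → 3
  ρ[w/x](ρ[f/d](ρ[e/a](T))) → 3
  π[e,f,w](ρ[w/x](ρ[f/d](ρ[e/a](T)))) → 3
  (σ[f<=7](R) ∪ π[e,f,w](ρ[w/x](ρ[f/d](ρ[e/a](T))))) → 7
  σ[w='r']((σ[f<=7](R) ∪ π[e,f,w](ρ[w/x](ρ[f/d](ρ[e/a](T)))))) → 1

== RESULT ==
e | f | w
3 | 1 | r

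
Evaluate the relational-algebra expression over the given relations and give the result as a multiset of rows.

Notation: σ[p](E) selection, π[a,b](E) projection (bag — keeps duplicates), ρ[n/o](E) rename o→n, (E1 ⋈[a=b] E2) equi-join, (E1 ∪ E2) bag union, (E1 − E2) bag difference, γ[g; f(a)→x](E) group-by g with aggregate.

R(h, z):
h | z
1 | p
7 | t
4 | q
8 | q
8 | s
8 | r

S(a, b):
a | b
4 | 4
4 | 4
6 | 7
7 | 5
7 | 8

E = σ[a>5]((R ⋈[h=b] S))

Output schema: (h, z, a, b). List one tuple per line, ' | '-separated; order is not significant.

Subexpression sizes:
  R → 6
  S → 5
  (R ⋈[h=b] S) → 6
  σ[a>5]((R ⋈[h=b] S)) → 4

== RESULT ==
h | z | a | b
7 | t | 6 | 7
8 | q | 7 | 8
8 | r | 7 | 8
8 | s | 7 | 8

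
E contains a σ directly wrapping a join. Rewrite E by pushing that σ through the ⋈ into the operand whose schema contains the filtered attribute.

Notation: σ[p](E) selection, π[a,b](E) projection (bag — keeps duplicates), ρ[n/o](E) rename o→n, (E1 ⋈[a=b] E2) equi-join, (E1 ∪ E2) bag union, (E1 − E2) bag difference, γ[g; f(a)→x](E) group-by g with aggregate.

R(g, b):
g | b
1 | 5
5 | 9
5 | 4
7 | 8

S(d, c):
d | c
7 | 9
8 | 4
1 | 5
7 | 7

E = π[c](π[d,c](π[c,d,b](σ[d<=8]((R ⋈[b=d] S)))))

σ filters on d, owned by the right side.
E' = π[c](π[d,c](π[c,d,b]((R ⋈[b=d] σ[d<=8](S)))))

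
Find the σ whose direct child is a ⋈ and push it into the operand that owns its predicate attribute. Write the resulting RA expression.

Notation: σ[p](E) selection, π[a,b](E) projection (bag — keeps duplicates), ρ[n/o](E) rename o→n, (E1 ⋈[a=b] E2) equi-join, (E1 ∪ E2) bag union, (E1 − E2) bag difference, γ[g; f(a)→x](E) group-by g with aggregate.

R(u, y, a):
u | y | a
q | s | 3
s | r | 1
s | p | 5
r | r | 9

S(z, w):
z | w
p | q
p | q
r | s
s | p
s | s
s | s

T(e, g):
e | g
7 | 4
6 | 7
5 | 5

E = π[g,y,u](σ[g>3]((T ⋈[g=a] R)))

σ filters on g, owned by the left side.
E' = π[g,y,u]((σ[g>3](T) ⋈[g=a] R))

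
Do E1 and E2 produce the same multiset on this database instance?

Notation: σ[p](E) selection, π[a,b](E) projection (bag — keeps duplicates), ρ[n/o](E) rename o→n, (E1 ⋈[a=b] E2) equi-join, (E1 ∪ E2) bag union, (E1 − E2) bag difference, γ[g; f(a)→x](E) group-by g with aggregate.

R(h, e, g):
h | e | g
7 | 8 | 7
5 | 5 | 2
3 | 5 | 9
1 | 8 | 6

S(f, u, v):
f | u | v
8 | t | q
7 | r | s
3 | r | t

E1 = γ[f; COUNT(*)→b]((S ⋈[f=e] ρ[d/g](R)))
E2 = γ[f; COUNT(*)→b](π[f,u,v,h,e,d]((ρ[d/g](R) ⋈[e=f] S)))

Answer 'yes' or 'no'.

E1 stepwise |·|:
  S → 3
  R → 4
  ρ[d/g](R) → 4
  (S ⋈[f=e] ρ[d/g](R)) → 2
  γ[f; COUNT(*)→b]((S ⋈[f=e] ρ[d/g](R))) → 1
E2 stepwise |·|:
  R → 4
  ρ[d/g](R) → 4
  S → 3
  (ρ[d/g](R) ⋈[e=f] S) → 2
  π[f,u,v,h,e,d]((ρ[d/g](R) ⋈[e=f] S)) → 2
  γ[f; COUNT(*)→b](π[f,u,v,h,e,d]((ρ[d/g](R) ⋈[e=f] S))) → 1

E1 and E2 produce the same multiset:
f | b
8 | 2

yes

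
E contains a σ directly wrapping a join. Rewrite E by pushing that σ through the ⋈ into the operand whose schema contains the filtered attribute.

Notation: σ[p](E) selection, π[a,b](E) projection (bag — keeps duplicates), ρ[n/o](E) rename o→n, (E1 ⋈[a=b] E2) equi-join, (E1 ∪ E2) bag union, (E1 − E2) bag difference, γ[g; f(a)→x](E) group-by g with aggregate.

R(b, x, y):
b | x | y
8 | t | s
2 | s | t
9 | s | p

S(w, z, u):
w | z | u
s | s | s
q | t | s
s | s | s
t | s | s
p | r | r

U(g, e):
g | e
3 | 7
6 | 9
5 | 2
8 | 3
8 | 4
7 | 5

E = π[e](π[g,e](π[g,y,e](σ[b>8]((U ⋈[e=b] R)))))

σ filters on b, owned by the right side.
E' = π[e](π[g,e](π[g,y,e]((U ⋈[e=b] σ[b>8](R)))))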